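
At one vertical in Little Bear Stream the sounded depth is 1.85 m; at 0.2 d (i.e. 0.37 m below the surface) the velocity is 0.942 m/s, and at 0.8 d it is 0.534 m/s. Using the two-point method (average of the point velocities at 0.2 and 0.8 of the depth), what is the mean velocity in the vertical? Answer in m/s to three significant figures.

v̄ = (0.942 + 0.534) / 2 = 0.7380 m/s

0.738 m/s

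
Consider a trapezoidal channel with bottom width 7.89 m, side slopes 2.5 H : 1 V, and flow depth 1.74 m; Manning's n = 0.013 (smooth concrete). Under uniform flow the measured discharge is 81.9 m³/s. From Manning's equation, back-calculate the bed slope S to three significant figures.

A = (b + z·y)·y = (7.89 + 2.5×1.74)×1.74 = 21.30 m²
P = b + 2y√(1+z²) = 7.89 + 2×1.74×√(1+2.5²) = 17.26 m
R = A/P = 21.30/17.26 = 1.234 m
S = (Q·n / (1·A·R^(2/3)))² = (81.9×0.013 / (1×21.30×1.150))² = 0.001888

0.00189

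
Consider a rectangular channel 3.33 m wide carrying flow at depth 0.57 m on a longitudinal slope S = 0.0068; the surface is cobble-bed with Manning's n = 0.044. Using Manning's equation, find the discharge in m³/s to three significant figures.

A = b·y = 3.33 × 0.57 = 1.898 m²
P = b + 2y = 3.33 + 2×0.57 = 4.470 m
R = A/P = 1.898/4.470 = 0.4246 m
Q = (1/n)·A·R^(2/3)·S^(1/2) = (1/0.044) × 1.898 × 0.4246^(2/3) × 0.0068^(1/2) = 2.010 m³/s

2.01 m³/s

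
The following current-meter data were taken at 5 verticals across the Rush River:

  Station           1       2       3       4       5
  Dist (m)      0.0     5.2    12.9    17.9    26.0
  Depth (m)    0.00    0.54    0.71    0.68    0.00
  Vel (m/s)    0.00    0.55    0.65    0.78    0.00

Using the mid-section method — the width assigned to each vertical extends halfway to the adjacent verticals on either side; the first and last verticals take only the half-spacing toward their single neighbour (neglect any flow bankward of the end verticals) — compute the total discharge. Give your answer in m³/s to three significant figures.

8.32 m³/s

w_2 = (12.9 − 0.0)/2 = 6.45 m; q_2 = 0.55 × 0.54 × 6.45 = 1.916 m³/s
w_3 = (17.9 − 5.2)/2 = 6.35 m; q_3 = 0.65 × 0.71 × 6.35 = 2.931 m³/s
w_4 = (26.0 − 12.9)/2 = 6.55 m; q_4 = 0.78 × 0.68 × 6.55 = 3.474 m³/s
Stations 1, 5 contribute zero (depth or velocity is 0).
Q = Σ qᵢ = 8.320 m³/s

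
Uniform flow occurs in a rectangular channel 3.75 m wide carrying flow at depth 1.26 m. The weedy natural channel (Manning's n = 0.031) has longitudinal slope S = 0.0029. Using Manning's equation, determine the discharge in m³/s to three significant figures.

A = b·y = 3.75 × 1.26 = 4.725 m²
P = b + 2y = 3.75 + 2×1.26 = 6.270 m
R = A/P = 4.725/6.270 = 0.7536 m
Q = (1/n)·A·R^(2/3)·S^(1/2) = (1/0.031) × 4.725 × 0.7536^(2/3) × 0.0029^(1/2) = 6.797 m³/s

6.80 m³/s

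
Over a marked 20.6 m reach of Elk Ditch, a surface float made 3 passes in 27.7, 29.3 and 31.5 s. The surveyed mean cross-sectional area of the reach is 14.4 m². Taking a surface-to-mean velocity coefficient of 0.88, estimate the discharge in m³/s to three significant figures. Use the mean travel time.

t̄ = (27.7 + 29.3 + 31.5) / 3 = 29.5 s
v_surface = L / t̄ = 20.6 / 29.5 = 0.6983 m/s
v_mean = 0.88 × 0.6983 = 0.6145 m/s
Q = A × v_mean = 14.4 × 0.6145 = 8.849 m³/s

8.85 m³/s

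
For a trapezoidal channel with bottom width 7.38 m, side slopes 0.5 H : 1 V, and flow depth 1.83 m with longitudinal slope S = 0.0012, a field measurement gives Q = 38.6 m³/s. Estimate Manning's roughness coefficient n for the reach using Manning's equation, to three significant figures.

0.0164

A = (b + z·y)·y = (7.38 + 0.5×1.83)×1.83 = 15.18 m²
P = b + 2y√(1+z²) = 7.38 + 2×1.83×√(1+0.5²) = 11.47 m
R = A/P = 15.18/11.47 = 1.323 m
n = (1/Q)·A·R^(2/3)·S^(1/2) = (1/38.6) × 15.18 × 1.205 × 0.03464 = 0.01642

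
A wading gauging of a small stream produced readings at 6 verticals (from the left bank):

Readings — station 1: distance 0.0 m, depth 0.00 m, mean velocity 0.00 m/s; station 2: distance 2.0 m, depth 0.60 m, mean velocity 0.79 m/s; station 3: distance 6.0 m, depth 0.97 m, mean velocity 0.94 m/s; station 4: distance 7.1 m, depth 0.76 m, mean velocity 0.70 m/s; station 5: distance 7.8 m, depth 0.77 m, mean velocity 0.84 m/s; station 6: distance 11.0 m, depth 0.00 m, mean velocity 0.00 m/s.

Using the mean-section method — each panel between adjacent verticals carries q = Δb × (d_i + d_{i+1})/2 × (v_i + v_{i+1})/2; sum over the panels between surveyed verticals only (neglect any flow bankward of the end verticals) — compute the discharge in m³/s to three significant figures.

4.66 m³/s

Panel 1-2: Δb = 2 m, d̄ = (0.00+0.60)/2 = 0.3, v̄ = (0.00+0.79)/2 = 0.395 → q = 2×0.3×0.395 = 0.2370 m³/s
Panel 2-3: Δb = 4 m, d̄ = (0.60+0.97)/2 = 0.785, v̄ = (0.79+0.94)/2 = 0.865 → q = 4×0.785×0.865 = 2.716 m³/s
Panel 3-4: Δb = 1.1 m, d̄ = (0.97+0.76)/2 = 0.865, v̄ = (0.94+0.70)/2 = 0.82 → q = 1.1×0.865×0.82 = 0.7802 m³/s
Panel 4-5: Δb = 0.7 m, d̄ = (0.76+0.77)/2 = 0.765, v̄ = (0.70+0.84)/2 = 0.77 → q = 0.7×0.765×0.77 = 0.4123 m³/s
Panel 5-6: Δb = 3.2 m, d̄ = (0.77+0.00)/2 = 0.385, v̄ = (0.84+0.00)/2 = 0.42 → q = 3.2×0.385×0.42 = 0.5174 m³/s
Q = Σ q = 4.663 m³/s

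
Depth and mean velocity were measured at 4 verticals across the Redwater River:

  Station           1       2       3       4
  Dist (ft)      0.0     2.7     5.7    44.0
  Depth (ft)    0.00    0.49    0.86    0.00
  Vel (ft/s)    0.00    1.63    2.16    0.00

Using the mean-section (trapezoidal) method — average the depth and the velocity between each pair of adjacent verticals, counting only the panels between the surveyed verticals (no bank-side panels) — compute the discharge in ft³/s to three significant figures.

22.2 ft³/s

Panel 1-2: Δb = 2.7 ft, d̄ = (0.00+0.49)/2 = 0.245, v̄ = (0.00+1.63)/2 = 0.815 → q = 2.7×0.245×0.815 = 0.5391 ft³/s
Panel 2-3: Δb = 3 ft, d̄ = (0.49+0.86)/2 = 0.675, v̄ = (1.63+2.16)/2 = 1.895 → q = 3×0.675×1.895 = 3.837 ft³/s
Panel 3-4: Δb = 38.3 ft, d̄ = (0.86+0.00)/2 = 0.43, v̄ = (2.16+0.00)/2 = 1.08 → q = 38.3×0.43×1.08 = 17.79 ft³/s
Q = Σ q = 22.16 ft³/s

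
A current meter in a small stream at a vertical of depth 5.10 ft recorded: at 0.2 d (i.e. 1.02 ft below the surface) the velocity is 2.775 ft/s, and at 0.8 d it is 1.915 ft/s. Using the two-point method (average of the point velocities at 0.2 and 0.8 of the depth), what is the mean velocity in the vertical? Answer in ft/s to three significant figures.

v̄ = (2.775 + 1.915) / 2 = 2.345 ft/s

2.35 ft/s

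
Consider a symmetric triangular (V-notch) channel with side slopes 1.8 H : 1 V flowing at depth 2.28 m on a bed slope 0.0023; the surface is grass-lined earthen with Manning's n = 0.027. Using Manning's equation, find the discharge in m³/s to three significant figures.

16.6 m³/s

A = z·y² = 1.8×2.28² = 9.357 m²
P = 2y√(1+z²) = 2×2.28×√(1+1.8²) = 9.390 m
R = A/P = 9.357/9.390 = 0.9965 m
Q = (1/n)·A·R^(2/3)·S^(1/2) = (1/0.027) × 9.357 × 0.9965^(2/3) × 0.0023^(1/2) = 16.58 m³/s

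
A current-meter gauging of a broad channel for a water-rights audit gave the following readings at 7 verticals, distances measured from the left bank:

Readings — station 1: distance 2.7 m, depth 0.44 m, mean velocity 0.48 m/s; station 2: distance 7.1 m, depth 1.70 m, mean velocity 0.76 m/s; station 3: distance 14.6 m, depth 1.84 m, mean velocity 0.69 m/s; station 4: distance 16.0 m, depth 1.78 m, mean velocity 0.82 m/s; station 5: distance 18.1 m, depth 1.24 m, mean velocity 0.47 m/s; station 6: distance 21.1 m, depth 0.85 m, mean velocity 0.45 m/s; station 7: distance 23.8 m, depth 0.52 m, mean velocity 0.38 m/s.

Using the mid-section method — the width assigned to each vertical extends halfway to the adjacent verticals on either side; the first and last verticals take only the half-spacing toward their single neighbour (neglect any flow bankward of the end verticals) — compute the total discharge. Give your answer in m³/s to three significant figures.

19.2 m³/s

w_1 = (7.1 − 2.7)/2 = 2.2 m; q_1 = 0.48 × 0.44 × 2.2 = 0.4646 m³/s
w_2 = (14.6 − 2.7)/2 = 5.95 m; q_2 = 0.76 × 1.70 × 5.95 = 7.687 m³/s
w_3 = (16.0 − 7.1)/2 = 4.45 m; q_3 = 0.69 × 1.84 × 4.45 = 5.650 m³/s
w_4 = (18.1 − 14.6)/2 = 1.75 m; q_4 = 0.82 × 1.78 × 1.75 = 2.554 m³/s
w_5 = (21.1 − 16.0)/2 = 2.55 m; q_5 = 0.47 × 1.24 × 2.55 = 1.486 m³/s
w_6 = (23.8 − 18.1)/2 = 2.85 m; q_6 = 0.45 × 0.85 × 2.85 = 1.090 m³/s
w_7 = (23.8 − 21.1)/2 = 1.35 m; q_7 = 0.38 × 0.52 × 1.35 = 0.2668 m³/s
Q = Σ qᵢ = 19.20 m³/s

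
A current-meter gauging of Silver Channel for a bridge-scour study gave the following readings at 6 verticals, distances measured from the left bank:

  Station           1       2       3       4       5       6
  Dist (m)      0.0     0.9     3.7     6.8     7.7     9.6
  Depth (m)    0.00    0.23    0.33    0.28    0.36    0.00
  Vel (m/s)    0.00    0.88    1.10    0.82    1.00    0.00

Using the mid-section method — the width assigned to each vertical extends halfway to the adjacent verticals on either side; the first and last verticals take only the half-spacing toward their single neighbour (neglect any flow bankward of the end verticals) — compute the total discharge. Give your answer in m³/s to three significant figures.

w_2 = (3.7 − 0.0)/2 = 1.85 m; q_2 = 0.88 × 0.23 × 1.85 = 0.3744 m³/s
w_3 = (6.8 − 0.9)/2 = 2.95 m; q_3 = 1.10 × 0.33 × 2.95 = 1.071 m³/s
w_4 = (7.7 − 3.7)/2 = 2 m; q_4 = 0.82 × 0.28 × 2 = 0.4592 m³/s
w_5 = (9.6 − 6.8)/2 = 1.4 m; q_5 = 1.00 × 0.36 × 1.4 = 0.5040 m³/s
Stations 1, 6 contribute zero (depth or velocity is 0).
Q = Σ qᵢ = 2.408 m³/s

2.41 m³/s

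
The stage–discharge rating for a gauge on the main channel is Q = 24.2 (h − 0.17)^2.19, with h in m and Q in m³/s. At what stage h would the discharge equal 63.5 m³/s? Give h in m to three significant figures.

1.72 m

h − h₀ = (Q/C)^(1/b) = (63.5/24.2)^(1/2.19) = 1.553 m
h = 0.17 + 1.553 = 1.723 m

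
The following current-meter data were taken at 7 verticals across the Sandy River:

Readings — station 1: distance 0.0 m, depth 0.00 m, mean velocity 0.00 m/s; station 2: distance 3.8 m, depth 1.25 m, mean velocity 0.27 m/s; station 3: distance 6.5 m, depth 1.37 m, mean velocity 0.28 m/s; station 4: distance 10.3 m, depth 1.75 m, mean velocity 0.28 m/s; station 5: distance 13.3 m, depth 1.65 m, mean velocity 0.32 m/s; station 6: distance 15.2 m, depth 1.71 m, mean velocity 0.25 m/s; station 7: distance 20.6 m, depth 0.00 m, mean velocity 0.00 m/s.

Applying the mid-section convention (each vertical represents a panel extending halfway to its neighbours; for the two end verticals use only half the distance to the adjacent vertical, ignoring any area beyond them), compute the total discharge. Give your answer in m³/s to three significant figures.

6.86 m³/s

w_2 = (6.5 − 0.0)/2 = 3.25 m; q_2 = 0.27 × 1.25 × 3.25 = 1.097 m³/s
w_3 = (10.3 − 3.8)/2 = 3.25 m; q_3 = 0.28 × 1.37 × 3.25 = 1.247 m³/s
w_4 = (13.3 − 6.5)/2 = 3.4 m; q_4 = 0.28 × 1.75 × 3.4 = 1.666 m³/s
w_5 = (15.2 − 10.3)/2 = 2.45 m; q_5 = 0.32 × 1.65 × 2.45 = 1.294 m³/s
w_6 = (20.6 − 13.3)/2 = 3.65 m; q_6 = 0.25 × 1.71 × 3.65 = 1.560 m³/s
Stations 1, 7 contribute zero (depth or velocity is 0).
Q = Σ qᵢ = 6.864 m³/s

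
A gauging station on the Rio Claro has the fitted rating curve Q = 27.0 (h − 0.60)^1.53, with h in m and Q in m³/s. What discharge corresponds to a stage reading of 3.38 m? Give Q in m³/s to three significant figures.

129 m³/s

Q = 27.0 × (3.38 − 0.60)^1.53 = 27.0 × 2.78^1.53 = 129.0 m³/s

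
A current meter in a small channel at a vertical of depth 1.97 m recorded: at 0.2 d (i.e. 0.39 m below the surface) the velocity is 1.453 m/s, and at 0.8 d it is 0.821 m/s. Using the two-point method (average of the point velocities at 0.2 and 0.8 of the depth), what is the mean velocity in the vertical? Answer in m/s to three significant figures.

v̄ = (1.453 + 0.821) / 2 = 1.137 m/s

1.14 m/s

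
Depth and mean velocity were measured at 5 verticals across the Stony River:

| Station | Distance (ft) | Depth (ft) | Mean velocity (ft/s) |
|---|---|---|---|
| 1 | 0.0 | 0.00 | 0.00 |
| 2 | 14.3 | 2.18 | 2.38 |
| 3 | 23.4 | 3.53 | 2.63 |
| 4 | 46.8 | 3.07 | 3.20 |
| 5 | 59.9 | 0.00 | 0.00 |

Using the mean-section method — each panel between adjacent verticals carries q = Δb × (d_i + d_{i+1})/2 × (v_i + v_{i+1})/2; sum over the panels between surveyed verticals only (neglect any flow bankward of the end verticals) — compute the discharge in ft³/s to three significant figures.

Panel 1-2: Δb = 14.3 ft, d̄ = (0.00+2.18)/2 = 1.09, v̄ = (0.00+2.38)/2 = 1.19 → q = 14.3×1.09×1.19 = 18.55 ft³/s
Panel 2-3: Δb = 9.1 ft, d̄ = (2.18+3.53)/2 = 2.855, v̄ = (2.38+2.63)/2 = 2.505 → q = 9.1×2.855×2.505 = 65.08 ft³/s
Panel 3-4: Δb = 23.4 ft, d̄ = (3.53+3.07)/2 = 3.3, v̄ = (2.63+3.20)/2 = 2.915 → q = 23.4×3.3×2.915 = 225.1 ft³/s
Panel 4-5: Δb = 13.1 ft, d̄ = (3.07+0.00)/2 = 1.535, v̄ = (3.20+0.00)/2 = 1.6 → q = 13.1×1.535×1.6 = 32.17 ft³/s
Q = Σ q = 340.9 ft³/s

341 ft³/s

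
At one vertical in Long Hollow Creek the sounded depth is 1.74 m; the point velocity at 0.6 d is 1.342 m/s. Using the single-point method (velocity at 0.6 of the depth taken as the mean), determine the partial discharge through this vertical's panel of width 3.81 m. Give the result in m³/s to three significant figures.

v̄ = v₀.₆ = 1.342 m/s
q = v̄ × d × w = 1.342 × 1.74 × 3.81 = 8.897 m³/s

8.90 m³/s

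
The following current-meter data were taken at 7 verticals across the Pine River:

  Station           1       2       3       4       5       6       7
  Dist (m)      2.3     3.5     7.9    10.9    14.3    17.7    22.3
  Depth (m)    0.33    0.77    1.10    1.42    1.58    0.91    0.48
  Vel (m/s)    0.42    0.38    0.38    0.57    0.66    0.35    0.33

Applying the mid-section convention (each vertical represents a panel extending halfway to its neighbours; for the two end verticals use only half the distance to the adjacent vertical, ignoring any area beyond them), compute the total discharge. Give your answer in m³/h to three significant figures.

w_1 = (3.5 − 2.3)/2 = 0.6 m; q_1 = 0.42 × 0.33 × 0.6 = 0.08316 m³/s
w_2 = (7.9 − 2.3)/2 = 2.8 m; q_2 = 0.38 × 0.77 × 2.8 = 0.8193 m³/s
w_3 = (10.9 − 3.5)/2 = 3.7 m; q_3 = 0.38 × 1.10 × 3.7 = 1.547 m³/s
w_4 = (14.3 − 7.9)/2 = 3.2 m; q_4 = 0.57 × 1.42 × 3.2 = 2.590 m³/s
w_5 = (17.7 − 10.9)/2 = 3.4 m; q_5 = 0.66 × 1.58 × 3.4 = 3.546 m³/s
w_6 = (22.3 − 14.3)/2 = 4 m; q_6 = 0.35 × 0.91 × 4 = 1.274 m³/s
w_7 = (22.3 − 17.7)/2 = 2.3 m; q_7 = 0.33 × 0.48 × 2.3 = 0.3643 m³/s
Q = Σ qᵢ = 10.22 m³/s
= 10.22 × 3600 = 36800 m³/h

36800 m³/h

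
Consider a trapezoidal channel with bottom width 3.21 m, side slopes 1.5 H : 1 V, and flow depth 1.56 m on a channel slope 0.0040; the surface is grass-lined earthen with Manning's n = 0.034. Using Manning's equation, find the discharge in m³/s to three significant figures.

15.9 m³/s

A = (b + z·y)·y = (3.21 + 1.5×1.56)×1.56 = 8.658 m²
P = b + 2y√(1+z²) = 3.21 + 2×1.56×√(1+1.5²) = 8.835 m
R = A/P = 8.658/8.835 = 0.9800 m
Q = (1/n)·A·R^(2/3)·S^(1/2) = (1/0.034) × 8.658 × 0.9800^(2/3) × 0.0040^(1/2) = 15.89 m³/s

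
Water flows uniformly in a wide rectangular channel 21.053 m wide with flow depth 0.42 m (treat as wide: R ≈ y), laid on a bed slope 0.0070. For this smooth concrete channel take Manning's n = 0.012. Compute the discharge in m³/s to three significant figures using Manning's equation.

34.6 m³/s

A = b·y = 21.053 × 0.42 = 8.842 m²
Wide channel: R ≈ y = 0.42 m
Q = (1/n)·A·R^(2/3)·S^(1/2) = (1/0.012) × 8.842 × 0.4200^(2/3) × 0.0070^(1/2) = 34.58 m³/s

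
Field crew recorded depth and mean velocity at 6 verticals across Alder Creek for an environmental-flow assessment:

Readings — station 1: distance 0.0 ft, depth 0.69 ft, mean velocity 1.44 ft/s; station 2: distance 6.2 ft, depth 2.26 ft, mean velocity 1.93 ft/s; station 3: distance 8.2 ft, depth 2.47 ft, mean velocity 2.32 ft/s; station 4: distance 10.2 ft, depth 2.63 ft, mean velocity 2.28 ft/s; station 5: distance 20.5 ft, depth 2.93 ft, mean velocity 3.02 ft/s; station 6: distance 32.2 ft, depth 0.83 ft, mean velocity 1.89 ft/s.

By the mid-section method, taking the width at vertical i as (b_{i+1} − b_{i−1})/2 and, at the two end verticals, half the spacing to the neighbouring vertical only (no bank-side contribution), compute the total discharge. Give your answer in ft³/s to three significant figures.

w_1 = (6.2 − 0.0)/2 = 3.1 ft; q_1 = 1.44 × 0.69 × 3.1 = 3.080 ft³/s
w_2 = (8.2 − 0.0)/2 = 4.1 ft; q_2 = 1.93 × 2.26 × 4.1 = 17.88 ft³/s
w_3 = (10.2 − 6.2)/2 = 2 ft; q_3 = 2.32 × 2.47 × 2 = 11.46 ft³/s
w_4 = (20.5 − 8.2)/2 = 6.15 ft; q_4 = 2.28 × 2.63 × 6.15 = 36.88 ft³/s
w_5 = (32.2 − 10.2)/2 = 11 ft; q_5 = 3.02 × 2.93 × 11 = 97.33 ft³/s
w_6 = (32.2 − 20.5)/2 = 5.85 ft; q_6 = 1.89 × 0.83 × 5.85 = 9.177 ft³/s
Q = Σ qᵢ = 175.8 ft³/s

176 ft³/s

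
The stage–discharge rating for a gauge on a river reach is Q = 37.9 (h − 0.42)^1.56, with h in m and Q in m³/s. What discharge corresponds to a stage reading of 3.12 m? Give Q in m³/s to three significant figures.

Q = 37.9 × (3.12 − 0.42)^1.56 = 37.9 × 2.7^1.56 = 178.5 m³/s

178 m³/s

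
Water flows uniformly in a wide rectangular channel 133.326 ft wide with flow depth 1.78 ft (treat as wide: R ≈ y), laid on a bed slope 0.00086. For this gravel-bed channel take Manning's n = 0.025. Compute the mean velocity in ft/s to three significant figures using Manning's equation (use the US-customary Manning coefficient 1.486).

2.56 ft/s

A = b·y = 133.326 × 1.78 = 237.3 ft²
Wide channel: R ≈ y = 1.78 ft
Q = (1.486/n)·A·R^(2/3)·S^(1/2) = (1.486/0.025) × 237.3 × 1.780^(2/3) × 0.00086^(1/2) = 607.6 ft³/s
V = Q/A = 607.6/237.3 = 2.560 ft/s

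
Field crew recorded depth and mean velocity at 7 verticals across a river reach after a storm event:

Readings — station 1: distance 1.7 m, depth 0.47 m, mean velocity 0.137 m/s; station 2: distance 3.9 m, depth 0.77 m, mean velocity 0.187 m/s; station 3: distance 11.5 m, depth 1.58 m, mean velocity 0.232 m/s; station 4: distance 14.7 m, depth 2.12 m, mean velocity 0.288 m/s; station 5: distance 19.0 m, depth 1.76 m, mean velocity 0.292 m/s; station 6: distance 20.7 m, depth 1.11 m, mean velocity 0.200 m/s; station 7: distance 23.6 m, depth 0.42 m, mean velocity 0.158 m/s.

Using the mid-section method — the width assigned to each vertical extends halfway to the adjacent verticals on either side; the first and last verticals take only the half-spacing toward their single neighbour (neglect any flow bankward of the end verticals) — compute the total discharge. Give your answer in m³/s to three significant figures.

w_1 = (3.9 − 1.7)/2 = 1.1 m; q_1 = 0.137 × 0.47 × 1.1 = 0.07083 m³/s
w_2 = (11.5 − 1.7)/2 = 4.9 m; q_2 = 0.187 × 0.77 × 4.9 = 0.7056 m³/s
w_3 = (14.7 − 3.9)/2 = 5.4 m; q_3 = 0.232 × 1.58 × 5.4 = 1.979 m³/s
w_4 = (19.0 − 11.5)/2 = 3.75 m; q_4 = 0.288 × 2.12 × 3.75 = 2.290 m³/s
w_5 = (20.7 − 14.7)/2 = 3 m; q_5 = 0.292 × 1.76 × 3 = 1.542 m³/s
w_6 = (23.6 − 19.0)/2 = 2.3 m; q_6 = 0.200 × 1.11 × 2.3 = 0.5106 m³/s
w_7 = (23.6 − 20.7)/2 = 1.45 m; q_7 = 0.158 × 0.42 × 1.45 = 0.09622 m³/s
Q = Σ qᵢ = 7.194 m³/s

7.19 m³/s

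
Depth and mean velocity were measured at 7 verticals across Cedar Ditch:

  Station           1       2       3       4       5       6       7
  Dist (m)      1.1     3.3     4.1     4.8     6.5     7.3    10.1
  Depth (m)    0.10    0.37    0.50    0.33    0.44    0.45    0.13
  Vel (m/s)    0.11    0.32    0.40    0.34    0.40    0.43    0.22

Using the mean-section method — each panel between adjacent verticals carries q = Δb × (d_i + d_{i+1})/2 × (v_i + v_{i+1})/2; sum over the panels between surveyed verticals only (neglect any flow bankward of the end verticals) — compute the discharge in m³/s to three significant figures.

Panel 1-2: Δb = 2.2 m, d̄ = (0.10+0.37)/2 = 0.235, v̄ = (0.11+0.32)/2 = 0.215 → q = 2.2×0.235×0.215 = 0.1112 m³/s
Panel 2-3: Δb = 0.8 m, d̄ = (0.37+0.50)/2 = 0.435, v̄ = (0.32+0.40)/2 = 0.36 → q = 0.8×0.435×0.36 = 0.1253 m³/s
Panel 3-4: Δb = 0.7 m, d̄ = (0.50+0.33)/2 = 0.415, v̄ = (0.40+0.34)/2 = 0.37 → q = 0.7×0.415×0.37 = 0.1075 m³/s
Panel 4-5: Δb = 1.7 m, d̄ = (0.33+0.44)/2 = 0.385, v̄ = (0.34+0.40)/2 = 0.37 → q = 1.7×0.385×0.37 = 0.2422 m³/s
Panel 5-6: Δb = 0.8 m, d̄ = (0.44+0.45)/2 = 0.445, v̄ = (0.40+0.43)/2 = 0.415 → q = 0.8×0.445×0.415 = 0.1477 m³/s
Panel 6-7: Δb = 2.8 m, d̄ = (0.45+0.13)/2 = 0.29, v̄ = (0.43+0.22)/2 = 0.325 → q = 2.8×0.29×0.325 = 0.2639 m³/s
Q = Σ q = 0.9977 m³/s

0.998 m³/s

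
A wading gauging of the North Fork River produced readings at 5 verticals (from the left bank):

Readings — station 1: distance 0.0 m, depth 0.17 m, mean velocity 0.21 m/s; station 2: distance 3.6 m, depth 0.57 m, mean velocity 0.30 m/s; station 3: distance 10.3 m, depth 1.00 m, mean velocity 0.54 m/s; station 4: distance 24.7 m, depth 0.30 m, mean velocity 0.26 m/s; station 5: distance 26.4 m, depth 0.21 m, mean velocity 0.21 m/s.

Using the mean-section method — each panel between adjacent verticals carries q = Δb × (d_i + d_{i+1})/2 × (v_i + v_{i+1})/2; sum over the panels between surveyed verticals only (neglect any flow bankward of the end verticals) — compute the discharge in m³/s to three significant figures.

6.39 m³/s

Panel 1-2: Δb = 3.6 m, d̄ = (0.17+0.57)/2 = 0.37, v̄ = (0.21+0.30)/2 = 0.255 → q = 3.6×0.37×0.255 = 0.3397 m³/s
Panel 2-3: Δb = 6.7 m, d̄ = (0.57+1.00)/2 = 0.785, v̄ = (0.30+0.54)/2 = 0.42 → q = 6.7×0.785×0.42 = 2.209 m³/s
Panel 3-4: Δb = 14.4 m, d̄ = (1.00+0.30)/2 = 0.65, v̄ = (0.54+0.26)/2 = 0.4 → q = 14.4×0.65×0.4 = 3.744 m³/s
Panel 4-5: Δb = 1.7 m, d̄ = (0.30+0.21)/2 = 0.255, v̄ = (0.26+0.21)/2 = 0.235 → q = 1.7×0.255×0.235 = 0.1019 m³/s
Q = Σ q = 6.395 m³/s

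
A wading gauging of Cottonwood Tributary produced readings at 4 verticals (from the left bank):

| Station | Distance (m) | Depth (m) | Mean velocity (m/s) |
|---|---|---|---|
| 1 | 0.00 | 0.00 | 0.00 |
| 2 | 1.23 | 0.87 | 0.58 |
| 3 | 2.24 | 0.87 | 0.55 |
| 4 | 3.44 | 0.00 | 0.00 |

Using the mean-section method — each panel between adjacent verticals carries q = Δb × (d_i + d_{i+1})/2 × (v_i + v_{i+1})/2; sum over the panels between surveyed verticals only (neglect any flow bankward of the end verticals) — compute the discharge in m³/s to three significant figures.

Panel 1-2: Δb = 1.23 m, d̄ = (0.00+0.87)/2 = 0.435, v̄ = (0.00+0.58)/2 = 0.29 → q = 1.23×0.435×0.29 = 0.1552 m³/s
Panel 2-3: Δb = 1.01 m, d̄ = (0.87+0.87)/2 = 0.87, v̄ = (0.58+0.55)/2 = 0.565 → q = 1.01×0.87×0.565 = 0.4965 m³/s
Panel 3-4: Δb = 1.2 m, d̄ = (0.87+0.00)/2 = 0.435, v̄ = (0.55+0.00)/2 = 0.275 → q = 1.2×0.435×0.275 = 0.1436 m³/s
Q = Σ q = 0.7952 m³/s

0.795 m³/s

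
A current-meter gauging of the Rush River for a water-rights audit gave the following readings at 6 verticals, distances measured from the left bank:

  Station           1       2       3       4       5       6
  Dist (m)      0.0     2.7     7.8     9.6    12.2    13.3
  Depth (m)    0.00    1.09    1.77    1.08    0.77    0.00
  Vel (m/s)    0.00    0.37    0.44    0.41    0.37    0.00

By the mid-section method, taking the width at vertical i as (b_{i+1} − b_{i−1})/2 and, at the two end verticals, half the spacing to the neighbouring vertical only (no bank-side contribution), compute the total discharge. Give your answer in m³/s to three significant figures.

5.76 m³/s

w_2 = (7.8 − 0.0)/2 = 3.9 m; q_2 = 0.37 × 1.09 × 3.9 = 1.573 m³/s
w_3 = (9.6 − 2.7)/2 = 3.45 m; q_3 = 0.44 × 1.77 × 3.45 = 2.687 m³/s
w_4 = (12.2 − 7.8)/2 = 2.2 m; q_4 = 0.41 × 1.08 × 2.2 = 0.9742 m³/s
w_5 = (13.3 − 9.6)/2 = 1.85 m; q_5 = 0.37 × 0.77 × 1.85 = 0.5271 m³/s
Stations 1, 6 contribute zero (depth or velocity is 0).
Q = Σ qᵢ = 5.761 m³/s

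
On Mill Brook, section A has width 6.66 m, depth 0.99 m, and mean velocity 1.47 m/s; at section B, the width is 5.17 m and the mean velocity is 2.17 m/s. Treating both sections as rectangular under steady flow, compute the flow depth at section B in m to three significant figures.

Q = A₁V₁ = (6.66×0.99) × 1.47 = 9.692 m³/s
d₂ = Q/(b₂ V₂) = 9.692/(5.17×2.17) = 0.8639 m

0.864 m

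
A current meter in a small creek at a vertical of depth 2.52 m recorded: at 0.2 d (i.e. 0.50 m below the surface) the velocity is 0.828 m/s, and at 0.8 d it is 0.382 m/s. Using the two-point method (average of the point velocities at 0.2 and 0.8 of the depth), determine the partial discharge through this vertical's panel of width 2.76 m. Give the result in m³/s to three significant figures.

v̄ = (0.828 + 0.382) / 2 = 0.6050 m/s
q = v̄ × d × w = 0.6050 × 2.52 × 2.76 = 4.208 m³/s

4.21 m³/s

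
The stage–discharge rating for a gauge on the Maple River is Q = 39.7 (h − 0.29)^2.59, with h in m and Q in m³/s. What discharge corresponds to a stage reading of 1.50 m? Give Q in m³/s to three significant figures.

Q = 39.7 × (1.50 − 0.29)^2.59 = 39.7 × 1.21^2.59 = 65.04 m³/s

65.0 m³/s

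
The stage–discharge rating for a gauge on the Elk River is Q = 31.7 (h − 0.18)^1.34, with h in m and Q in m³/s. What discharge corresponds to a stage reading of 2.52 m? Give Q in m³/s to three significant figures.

99.0 m³/s

Q = 31.7 × (2.52 − 0.18)^1.34 = 31.7 × 2.34^1.34 = 99.04 m³/s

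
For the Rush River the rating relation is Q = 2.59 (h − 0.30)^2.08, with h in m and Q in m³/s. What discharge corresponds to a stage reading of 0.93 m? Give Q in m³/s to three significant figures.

Q = 2.59 × (0.93 − 0.30)^2.08 = 2.59 × 0.63^2.08 = 0.9907 m³/s

0.991 m³/s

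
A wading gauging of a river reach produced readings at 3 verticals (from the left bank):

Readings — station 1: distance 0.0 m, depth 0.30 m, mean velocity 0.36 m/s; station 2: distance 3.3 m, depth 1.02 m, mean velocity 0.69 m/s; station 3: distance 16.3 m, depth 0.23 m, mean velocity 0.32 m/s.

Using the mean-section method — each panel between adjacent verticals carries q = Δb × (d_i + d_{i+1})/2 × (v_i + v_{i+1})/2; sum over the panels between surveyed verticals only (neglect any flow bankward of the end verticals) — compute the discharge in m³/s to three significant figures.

5.25 m³/s

Panel 1-2: Δb = 3.3 m, d̄ = (0.30+1.02)/2 = 0.66, v̄ = (0.36+0.69)/2 = 0.525 → q = 3.3×0.66×0.525 = 1.143 m³/s
Panel 2-3: Δb = 13 m, d̄ = (1.02+0.23)/2 = 0.625, v̄ = (0.69+0.32)/2 = 0.505 → q = 13×0.625×0.505 = 4.103 m³/s
Q = Σ q = 5.247 m³/s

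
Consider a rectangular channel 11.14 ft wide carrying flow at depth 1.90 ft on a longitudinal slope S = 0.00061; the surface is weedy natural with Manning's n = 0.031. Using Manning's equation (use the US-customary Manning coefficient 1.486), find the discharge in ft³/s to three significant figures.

31.6 ft³/s

A = b·y = 11.14 × 1.90 = 21.17 ft²
P = b + 2y = 11.14 + 2×1.90 = 14.94 ft
R = A/P = 21.17/14.94 = 1.417 ft
Q = (1.486/n)·A·R^(2/3)·S^(1/2) = (1.486/0.031) × 21.17 × 1.417^(2/3) × 0.00061^(1/2) = 31.61 ft³/s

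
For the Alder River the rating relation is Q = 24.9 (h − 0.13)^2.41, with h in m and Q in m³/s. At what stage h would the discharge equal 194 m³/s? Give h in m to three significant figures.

h − h₀ = (Q/C)^(1/b) = (194/24.9)^(1/2.41) = 2.344 m
h = 0.13 + 2.344 = 2.474 m

2.47 m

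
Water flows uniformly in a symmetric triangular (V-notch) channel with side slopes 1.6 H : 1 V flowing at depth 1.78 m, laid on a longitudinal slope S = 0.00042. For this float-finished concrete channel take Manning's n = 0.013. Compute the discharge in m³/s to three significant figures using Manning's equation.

6.62 m³/s

A = z·y² = 1.6×1.78² = 5.069 m²
P = 2y√(1+z²) = 2×1.78×√(1+1.6²) = 6.717 m
R = A/P = 5.069/6.717 = 0.7547 m
Q = (1/n)·A·R^(2/3)·S^(1/2) = (1/0.013) × 5.069 × 0.7547^(2/3) × 0.00042^(1/2) = 6.625 m³/s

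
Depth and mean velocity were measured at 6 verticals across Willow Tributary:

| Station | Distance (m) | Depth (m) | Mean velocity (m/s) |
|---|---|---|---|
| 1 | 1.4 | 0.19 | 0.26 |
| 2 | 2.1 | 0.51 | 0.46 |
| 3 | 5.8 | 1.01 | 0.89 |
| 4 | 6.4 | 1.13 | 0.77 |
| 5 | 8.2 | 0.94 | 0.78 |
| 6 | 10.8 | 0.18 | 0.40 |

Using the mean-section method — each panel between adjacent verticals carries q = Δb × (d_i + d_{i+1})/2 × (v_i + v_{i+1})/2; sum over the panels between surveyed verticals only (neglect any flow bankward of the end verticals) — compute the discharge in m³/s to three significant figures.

Panel 1-2: Δb = 0.7 m, d̄ = (0.19+0.51)/2 = 0.35, v̄ = (0.26+0.46)/2 = 0.36 → q = 0.7×0.35×0.36 = 0.08820 m³/s
Panel 2-3: Δb = 3.7 m, d̄ = (0.51+1.01)/2 = 0.76, v̄ = (0.46+0.89)/2 = 0.675 → q = 3.7×0.76×0.675 = 1.898 m³/s
Panel 3-4: Δb = 0.6 m, d̄ = (1.01+1.13)/2 = 1.07, v̄ = (0.89+0.77)/2 = 0.83 → q = 0.6×1.07×0.83 = 0.5329 m³/s
Panel 4-5: Δb = 1.8 m, d̄ = (1.13+0.94)/2 = 1.035, v̄ = (0.77+0.78)/2 = 0.775 → q = 1.8×1.035×0.775 = 1.444 m³/s
Panel 5-6: Δb = 2.6 m, d̄ = (0.94+0.18)/2 = 0.56, v̄ = (0.78+0.40)/2 = 0.59 → q = 2.6×0.56×0.59 = 0.8590 m³/s
Q = Σ q = 4.822 m³/s

4.82 m³/s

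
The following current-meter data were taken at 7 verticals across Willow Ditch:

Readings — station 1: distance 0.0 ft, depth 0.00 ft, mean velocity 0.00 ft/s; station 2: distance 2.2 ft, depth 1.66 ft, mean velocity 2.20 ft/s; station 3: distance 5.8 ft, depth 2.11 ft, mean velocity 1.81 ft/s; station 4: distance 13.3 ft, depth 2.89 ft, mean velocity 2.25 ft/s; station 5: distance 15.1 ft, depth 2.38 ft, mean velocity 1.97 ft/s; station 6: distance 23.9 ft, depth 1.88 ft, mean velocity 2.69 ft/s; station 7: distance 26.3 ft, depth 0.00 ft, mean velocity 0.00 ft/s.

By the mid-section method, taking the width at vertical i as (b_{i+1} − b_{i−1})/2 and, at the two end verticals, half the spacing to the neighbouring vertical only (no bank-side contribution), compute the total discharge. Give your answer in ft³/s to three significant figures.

115 ft³/s

w_2 = (5.8 − 0.0)/2 = 2.9 ft; q_2 = 2.20 × 1.66 × 2.9 = 10.59 ft³/s
w_3 = (13.3 − 2.2)/2 = 5.55 ft; q_3 = 1.81 × 2.11 × 5.55 = 21.20 ft³/s
w_4 = (15.1 − 5.8)/2 = 4.65 ft; q_4 = 2.25 × 2.89 × 4.65 = 30.24 ft³/s
w_5 = (23.9 − 13.3)/2 = 5.3 ft; q_5 = 1.97 × 2.38 × 5.3 = 24.85 ft³/s
w_6 = (26.3 − 15.1)/2 = 5.6 ft; q_6 = 2.69 × 1.88 × 5.6 = 28.32 ft³/s
Stations 1, 7 contribute zero (depth or velocity is 0).
Q = Σ qᵢ = 115.2 ft³/s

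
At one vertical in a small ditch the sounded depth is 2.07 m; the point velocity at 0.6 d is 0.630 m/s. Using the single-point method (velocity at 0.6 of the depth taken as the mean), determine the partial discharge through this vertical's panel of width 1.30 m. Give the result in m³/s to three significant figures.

1.70 m³/s

v̄ = v₀.₆ = 0.630 m/s
q = v̄ × d × w = 0.6300 × 2.07 × 1.30 = 1.695 m³/s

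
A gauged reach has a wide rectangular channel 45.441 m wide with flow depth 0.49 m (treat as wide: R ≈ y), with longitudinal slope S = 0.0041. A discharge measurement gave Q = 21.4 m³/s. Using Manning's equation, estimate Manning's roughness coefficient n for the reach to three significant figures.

A = b·y = 45.441 × 0.49 = 22.27 m²
Wide channel: R ≈ y = 0.49 m
n = (1/Q)·A·R^(2/3)·S^(1/2) = (1/21.4) × 22.27 × 0.6215 × 0.06403 = 0.04141

0.0414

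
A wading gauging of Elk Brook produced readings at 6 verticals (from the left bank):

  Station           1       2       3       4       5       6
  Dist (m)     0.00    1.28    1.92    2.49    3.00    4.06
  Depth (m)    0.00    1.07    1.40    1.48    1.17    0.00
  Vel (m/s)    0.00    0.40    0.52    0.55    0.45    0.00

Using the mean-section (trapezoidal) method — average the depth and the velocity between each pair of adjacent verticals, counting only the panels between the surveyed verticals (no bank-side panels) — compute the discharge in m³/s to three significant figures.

Panel 1-2: Δb = 1.28 m, d̄ = (0.00+1.07)/2 = 0.535, v̄ = (0.00+0.40)/2 = 0.2 → q = 1.28×0.535×0.2 = 0.1370 m³/s
Panel 2-3: Δb = 0.64 m, d̄ = (1.07+1.40)/2 = 1.235, v̄ = (0.40+0.52)/2 = 0.46 → q = 0.64×1.235×0.46 = 0.3636 m³/s
Panel 3-4: Δb = 0.57 m, d̄ = (1.40+1.48)/2 = 1.44, v̄ = (0.52+0.55)/2 = 0.535 → q = 0.57×1.44×0.535 = 0.4391 m³/s
Panel 4-5: Δb = 0.51 m, d̄ = (1.48+1.17)/2 = 1.325, v̄ = (0.55+0.45)/2 = 0.5 → q = 0.51×1.325×0.5 = 0.3379 m³/s
Panel 5-6: Δb = 1.06 m, d̄ = (1.17+0.00)/2 = 0.585, v̄ = (0.45+0.00)/2 = 0.225 → q = 1.06×0.585×0.225 = 0.1395 m³/s
Q = Σ q = 1.417 m³/s

1.42 m³/s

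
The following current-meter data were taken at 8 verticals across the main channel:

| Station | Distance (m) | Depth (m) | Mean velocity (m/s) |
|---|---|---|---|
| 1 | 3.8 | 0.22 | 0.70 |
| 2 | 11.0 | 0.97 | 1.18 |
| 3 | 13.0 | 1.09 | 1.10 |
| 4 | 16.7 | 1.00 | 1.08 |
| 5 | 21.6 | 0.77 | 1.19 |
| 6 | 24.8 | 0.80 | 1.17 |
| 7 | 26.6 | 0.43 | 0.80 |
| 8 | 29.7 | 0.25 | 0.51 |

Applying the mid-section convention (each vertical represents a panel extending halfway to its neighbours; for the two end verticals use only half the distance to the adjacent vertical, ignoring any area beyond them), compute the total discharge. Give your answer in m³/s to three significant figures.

w_1 = (11.0 − 3.8)/2 = 3.6 m; q_1 = 0.70 × 0.22 × 3.6 = 0.5544 m³/s
w_2 = (13.0 − 3.8)/2 = 4.6 m; q_2 = 1.18 × 0.97 × 4.6 = 5.265 m³/s
w_3 = (16.7 − 11.0)/2 = 2.85 m; q_3 = 1.10 × 1.09 × 2.85 = 3.417 m³/s
w_4 = (21.6 − 13.0)/2 = 4.3 m; q_4 = 1.08 × 1.00 × 4.3 = 4.644 m³/s
w_5 = (24.8 − 16.7)/2 = 4.05 m; q_5 = 1.19 × 0.77 × 4.05 = 3.711 m³/s
w_6 = (26.6 − 21.6)/2 = 2.5 m; q_6 = 1.17 × 0.80 × 2.5 = 2.340 m³/s
w_7 = (29.7 − 24.8)/2 = 2.45 m; q_7 = 0.80 × 0.43 × 2.45 = 0.8428 m³/s
w_8 = (29.7 − 26.6)/2 = 1.55 m; q_8 = 0.51 × 0.25 × 1.55 = 0.1976 m³/s
Q = Σ qᵢ = 20.97 m³/s

21.0 m³/s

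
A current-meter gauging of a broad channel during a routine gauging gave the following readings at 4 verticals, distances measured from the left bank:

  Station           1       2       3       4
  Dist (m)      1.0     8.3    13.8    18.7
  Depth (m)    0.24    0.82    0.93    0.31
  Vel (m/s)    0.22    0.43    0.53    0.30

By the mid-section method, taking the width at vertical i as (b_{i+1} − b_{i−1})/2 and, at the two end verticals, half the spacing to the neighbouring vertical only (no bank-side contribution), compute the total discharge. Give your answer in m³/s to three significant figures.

w_1 = (8.3 − 1.0)/2 = 3.65 m; q_1 = 0.22 × 0.24 × 3.65 = 0.1927 m³/s
w_2 = (13.8 − 1.0)/2 = 6.4 m; q_2 = 0.43 × 0.82 × 6.4 = 2.257 m³/s
w_3 = (18.7 − 8.3)/2 = 5.2 m; q_3 = 0.53 × 0.93 × 5.2 = 2.563 m³/s
w_4 = (18.7 − 13.8)/2 = 2.45 m; q_4 = 0.30 × 0.31 × 2.45 = 0.2279 m³/s
Q = Σ qᵢ = 5.240 m³/s

5.24 m³/s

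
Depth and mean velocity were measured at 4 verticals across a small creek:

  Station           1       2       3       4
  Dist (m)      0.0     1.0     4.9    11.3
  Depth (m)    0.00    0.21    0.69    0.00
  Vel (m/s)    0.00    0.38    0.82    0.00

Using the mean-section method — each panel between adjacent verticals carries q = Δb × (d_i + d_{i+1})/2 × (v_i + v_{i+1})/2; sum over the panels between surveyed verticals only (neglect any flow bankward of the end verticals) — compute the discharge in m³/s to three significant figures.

Panel 1-2: Δb = 1 m, d̄ = (0.00+0.21)/2 = 0.105, v̄ = (0.00+0.38)/2 = 0.19 → q = 1×0.105×0.19 = 0.01995 m³/s
Panel 2-3: Δb = 3.9 m, d̄ = (0.21+0.69)/2 = 0.45, v̄ = (0.38+0.82)/2 = 0.6 → q = 3.9×0.45×0.6 = 1.053 m³/s
Panel 3-4: Δb = 6.4 m, d̄ = (0.69+0.00)/2 = 0.345, v̄ = (0.82+0.00)/2 = 0.41 → q = 6.4×0.345×0.41 = 0.9053 m³/s
Q = Σ q = 1.978 m³/s

1.98 m³/s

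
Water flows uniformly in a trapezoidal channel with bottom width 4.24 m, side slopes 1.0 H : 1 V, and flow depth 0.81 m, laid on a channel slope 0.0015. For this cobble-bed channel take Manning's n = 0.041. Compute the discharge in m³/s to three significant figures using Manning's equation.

2.83 m³/s

A = (b + z·y)·y = (4.24 + 1.0×0.81)×0.81 = 4.091 m²
P = b + 2y√(1+z²) = 4.24 + 2×0.81×√(1+1.0²) = 6.531 m
R = A/P = 4.091/6.531 = 0.6263 m
Q = (1/n)·A·R^(2/3)·S^(1/2) = (1/0.041) × 4.091 × 0.6263^(2/3) × 0.0015^(1/2) = 2.829 m³/s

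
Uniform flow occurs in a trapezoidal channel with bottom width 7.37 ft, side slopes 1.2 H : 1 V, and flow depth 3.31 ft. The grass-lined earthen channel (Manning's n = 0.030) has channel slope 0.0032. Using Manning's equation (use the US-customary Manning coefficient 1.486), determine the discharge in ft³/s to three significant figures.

A = (b + z·y)·y = (7.37 + 1.2×3.31)×3.31 = 37.54 ft²
P = b + 2y√(1+z²) = 7.37 + 2×3.31×√(1+1.2²) = 17.71 ft
R = A/P = 37.54/17.71 = 2.120 ft
Q = (1.486/n)·A·R^(2/3)·S^(1/2) = (1.486/0.030) × 37.54 × 2.120^(2/3) × 0.0032^(1/2) = 173.6 ft³/s

174 ft³/s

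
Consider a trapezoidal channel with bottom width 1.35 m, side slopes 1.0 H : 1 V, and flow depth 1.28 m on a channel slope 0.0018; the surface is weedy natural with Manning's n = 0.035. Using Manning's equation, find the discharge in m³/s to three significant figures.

A = (b + z·y)·y = (1.35 + 1.0×1.28)×1.28 = 3.366 m²
P = b + 2y√(1+z²) = 1.35 + 2×1.28×√(1+1.0²) = 4.970 m
R = A/P = 3.366/4.970 = 0.6773 m
Q = (1/n)·A·R^(2/3)·S^(1/2) = (1/0.035) × 3.366 × 0.6773^(2/3) × 0.0018^(1/2) = 3.147 m³/s

3.15 m³/s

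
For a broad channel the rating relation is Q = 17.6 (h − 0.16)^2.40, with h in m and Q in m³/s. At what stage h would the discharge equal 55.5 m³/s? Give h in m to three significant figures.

1.77 m

h − h₀ = (Q/C)^(1/b) = (55.5/17.6)^(1/2.40) = 1.614 m
h = 0.16 + 1.614 = 1.774 m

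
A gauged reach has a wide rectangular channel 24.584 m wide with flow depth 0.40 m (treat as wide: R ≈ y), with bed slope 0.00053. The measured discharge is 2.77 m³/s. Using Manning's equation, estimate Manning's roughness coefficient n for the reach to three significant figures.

0.0444

A = b·y = 24.584 × 0.40 = 9.834 m²
Wide channel: R ≈ y = 0.40 m
n = (1/Q)·A·R^(2/3)·S^(1/2) = (1/2.77) × 9.834 × 0.5429 × 0.02302 = 0.04437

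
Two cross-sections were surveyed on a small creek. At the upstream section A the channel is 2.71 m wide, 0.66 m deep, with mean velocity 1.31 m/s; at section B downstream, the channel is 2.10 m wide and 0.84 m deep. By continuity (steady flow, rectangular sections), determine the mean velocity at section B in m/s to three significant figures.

1.33 m/s

Q = A₁V₁ = (2.71×0.66) × 1.31 = 2.343 m³/s
A₂ = 2.10 × 0.84 = 1.764 m²
V₂ = Q/A₂ = 2.343/1.764 = 1.328 m/s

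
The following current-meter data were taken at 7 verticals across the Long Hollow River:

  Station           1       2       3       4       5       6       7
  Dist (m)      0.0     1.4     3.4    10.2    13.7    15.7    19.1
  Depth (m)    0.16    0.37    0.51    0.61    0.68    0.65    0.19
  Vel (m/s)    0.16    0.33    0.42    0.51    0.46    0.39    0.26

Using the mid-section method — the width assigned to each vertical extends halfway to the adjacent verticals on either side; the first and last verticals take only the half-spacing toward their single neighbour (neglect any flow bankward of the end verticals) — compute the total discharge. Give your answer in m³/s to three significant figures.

w_1 = (1.4 − 0.0)/2 = 0.7 m; q_1 = 0.16 × 0.16 × 0.7 = 0.01792 m³/s
w_2 = (3.4 − 0.0)/2 = 1.7 m; q_2 = 0.33 × 0.37 × 1.7 = 0.2076 m³/s
w_3 = (10.2 − 1.4)/2 = 4.4 m; q_3 = 0.42 × 0.51 × 4.4 = 0.9425 m³/s
w_4 = (13.7 − 3.4)/2 = 5.15 m; q_4 = 0.51 × 0.61 × 5.15 = 1.602 m³/s
w_5 = (15.7 − 10.2)/2 = 2.75 m; q_5 = 0.46 × 0.68 × 2.75 = 0.8602 m³/s
w_6 = (19.1 − 13.7)/2 = 2.7 m; q_6 = 0.39 × 0.65 × 2.7 = 0.6845 m³/s
w_7 = (19.1 − 15.7)/2 = 1.7 m; q_7 = 0.26 × 0.19 × 1.7 = 0.08398 m³/s
Q = Σ qᵢ = 4.399 m³/s

4.40 m³/s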